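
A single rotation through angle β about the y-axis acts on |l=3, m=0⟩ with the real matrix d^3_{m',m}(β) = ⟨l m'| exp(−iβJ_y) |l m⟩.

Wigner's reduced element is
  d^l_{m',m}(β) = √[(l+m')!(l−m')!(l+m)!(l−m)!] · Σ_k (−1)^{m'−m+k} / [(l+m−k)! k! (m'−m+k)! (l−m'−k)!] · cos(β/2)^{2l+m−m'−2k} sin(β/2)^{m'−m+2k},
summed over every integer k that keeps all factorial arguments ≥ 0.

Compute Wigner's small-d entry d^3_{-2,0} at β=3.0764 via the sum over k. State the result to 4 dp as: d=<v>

d^3_{-2,0}(β=3.0764) via Wigner's sum:
c=cos(3.0764/2)=0.032591, s=sin(3.0764/2)=0.999469; N=√[1·120·6·6]=65.726707
k∈{2,3} keeps every argument non-negative
  k=2: (−1)^0·65.7267/(12)·0.0326^4·0.9995^2 = +0.000006
  k=3: (−1)^1·65.7267/(12)·0.0326^2·0.9995^4 = -0.005805
d^3_{-2,0}(3.0764) = +0.000006 -0.005805 = -0.005799

d=-0.0058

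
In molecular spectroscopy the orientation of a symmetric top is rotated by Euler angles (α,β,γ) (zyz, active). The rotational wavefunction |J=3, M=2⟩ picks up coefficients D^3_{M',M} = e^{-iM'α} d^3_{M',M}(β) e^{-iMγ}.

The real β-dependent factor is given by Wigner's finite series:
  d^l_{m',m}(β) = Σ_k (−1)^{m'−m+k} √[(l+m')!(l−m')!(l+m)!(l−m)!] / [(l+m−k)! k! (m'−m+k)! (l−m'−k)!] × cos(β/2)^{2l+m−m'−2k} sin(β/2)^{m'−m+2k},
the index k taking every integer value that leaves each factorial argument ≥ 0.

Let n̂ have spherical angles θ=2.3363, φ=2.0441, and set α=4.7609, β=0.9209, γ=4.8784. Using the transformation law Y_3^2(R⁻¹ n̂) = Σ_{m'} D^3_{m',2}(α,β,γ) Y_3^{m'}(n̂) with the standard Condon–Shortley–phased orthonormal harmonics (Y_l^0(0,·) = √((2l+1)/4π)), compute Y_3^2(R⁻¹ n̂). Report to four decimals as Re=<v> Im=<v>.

Need the full column D^3_{m',2} for m'=−3..3 at α=4.7609, β=0.9209, γ=4.8784.
cos(β/2)=0.895853, sin(β/2)=0.444351
d^3_{-3,2}: single k=5 term ⇒ +0.038014;  D = -0.007048-0.037355i
d^3_{-2,2}: k∈[4..5] ⇒ +0.156440 -0.007698 = +0.148743;  D = +0.144654-0.034634i
d^3_{-1,2}: k∈[3..4] ⇒ +0.398951 -0.049076 = +0.349875;  D = +0.097870+0.335907i
d^3_{0,2}: k∈[2..3] ⇒ +0.696562 -0.171372 = +0.525190;  D = -0.496507+0.171189i
d^3_{1,2}: k∈[1..2] ⇒ +0.810792 -0.398951 = +0.411841;  D = -0.152964-0.382381i
d^3_{2,2}: k∈[0..1] ⇒ +0.516915 -0.635871 = -0.118956;  D = -0.108174+0.049486i
d^3_{3,2}: single k=0 term ⇒ -0.628037;  D = -0.288651-0.557773i
Y_3^{m'}(θ=2.3363,φ=2.0441) and Σ D·Y over m':
  (-0.0070-0.0374i)·(+0.1546+0.0235i)  (+0.1447-0.0346i)·(+0.2152-0.2987i)  (+0.0979+0.3359i)·(-0.1488-0.2905i)  (-0.4965+0.1712i)·(+0.1550+0.0000i)  (-0.1530-0.3824i)·(+0.1488-0.2905i)  (-0.1082+0.0495i)·(+0.2152+0.2987i)  (-0.2887-0.5578i)·(-0.1546+0.0235i)
Y_3^2(R⁻¹ n̂) = -0.087521-0.063134i

Re=-0.0875 Im=-0.0631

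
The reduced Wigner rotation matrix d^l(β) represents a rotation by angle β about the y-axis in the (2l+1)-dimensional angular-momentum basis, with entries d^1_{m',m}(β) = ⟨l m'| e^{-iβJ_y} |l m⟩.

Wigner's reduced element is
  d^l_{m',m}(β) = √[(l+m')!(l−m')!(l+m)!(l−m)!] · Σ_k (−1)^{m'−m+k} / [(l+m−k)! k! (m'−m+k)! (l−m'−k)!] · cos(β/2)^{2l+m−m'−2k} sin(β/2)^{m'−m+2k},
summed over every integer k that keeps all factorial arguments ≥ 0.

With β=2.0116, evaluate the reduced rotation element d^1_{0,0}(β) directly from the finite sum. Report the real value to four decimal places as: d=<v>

d=-0.4267

d^1_{0,0}(β=2.0116) via Wigner's sum:
Half-angle: c=0.535413, s=0.844591. N=√(1·1·1·1)=1.000000
Admissible k: 0..1 (factorial args all ≥0)
  k=0: (−1)^0·1.0000/(1)·0.5354^2·0.8446^0 = +0.286667
  k=1: (−1)^1·1.0000/(1)·0.5354^0·0.8446^2 = -0.713333
d^1_{0,0}(2.0116) = +0.286667 -0.713333 = -0.426666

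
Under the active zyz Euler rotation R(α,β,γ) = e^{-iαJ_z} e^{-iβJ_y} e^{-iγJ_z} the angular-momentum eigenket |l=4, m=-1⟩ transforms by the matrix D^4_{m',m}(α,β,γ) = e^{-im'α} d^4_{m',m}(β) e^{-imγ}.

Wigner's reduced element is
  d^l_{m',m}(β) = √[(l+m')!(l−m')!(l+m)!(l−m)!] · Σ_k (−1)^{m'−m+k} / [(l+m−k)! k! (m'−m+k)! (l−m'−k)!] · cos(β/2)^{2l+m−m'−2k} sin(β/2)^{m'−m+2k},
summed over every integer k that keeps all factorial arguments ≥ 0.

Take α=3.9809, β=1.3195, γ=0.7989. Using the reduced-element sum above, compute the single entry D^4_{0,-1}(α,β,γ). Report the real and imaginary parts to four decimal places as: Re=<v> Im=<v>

Re=0.2411 Im=0.2477

Split into d^4_{0,-1}(β=1.3195) × two z-phases.
Half-angle: c=0.790145, s=0.612919. N=√(24·24·6·120)=643.987578
The bounds max(0,m−m')=0 and min(l+m,l−m')=3 give 4 terms
  k=0: (−1)^1·643.9876/(144)·0.7901^7·0.6129^1 = -0.527069
  k=1: (−1)^2·643.9876/(24)·0.7901^5·0.6129^3 = +1.902881
  k=2: (−1)^3·643.9876/(24)·0.7901^3·0.6129^5 = -1.144996
  k=3: (−1)^4·643.9876/(144)·0.7901^1·0.6129^7 = +0.114827
d^4_{0,-1}(1.3195) = -0.527069 +1.902881 -1.144996 +0.114827 = +0.345642
Attach z-rotation phases: D = e^{-i(0)(3.9809)}·(+0.345642)·e^{-i(-1)(0.7989)} = +0.241084+0.247684i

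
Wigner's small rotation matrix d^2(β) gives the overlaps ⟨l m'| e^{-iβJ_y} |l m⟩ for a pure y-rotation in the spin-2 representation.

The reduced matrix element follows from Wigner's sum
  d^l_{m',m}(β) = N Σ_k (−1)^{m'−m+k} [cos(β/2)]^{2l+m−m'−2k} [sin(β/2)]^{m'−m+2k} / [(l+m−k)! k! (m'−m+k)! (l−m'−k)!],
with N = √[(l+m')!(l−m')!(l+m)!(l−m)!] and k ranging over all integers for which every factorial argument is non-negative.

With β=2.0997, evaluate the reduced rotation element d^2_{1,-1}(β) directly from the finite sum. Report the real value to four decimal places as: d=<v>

d^2_{1,-1}(β=2.0997) via Wigner's sum:
Half-angle: c=0.497701, s=0.867349. N=√(6·1·1·6)=6.000000
k∈{0,1} keeps every argument non-negative
  k=0: (−1)^2·6.0000/(2)·0.4977^2·0.8673^2 = +0.559044
  k=1: (−1)^3·6.0000/(6)·0.4977^0·0.8673^4 = -0.565946
d^2_{1,-1}(2.0997) = +0.559044 -0.565946 = -0.006902

d=-0.0069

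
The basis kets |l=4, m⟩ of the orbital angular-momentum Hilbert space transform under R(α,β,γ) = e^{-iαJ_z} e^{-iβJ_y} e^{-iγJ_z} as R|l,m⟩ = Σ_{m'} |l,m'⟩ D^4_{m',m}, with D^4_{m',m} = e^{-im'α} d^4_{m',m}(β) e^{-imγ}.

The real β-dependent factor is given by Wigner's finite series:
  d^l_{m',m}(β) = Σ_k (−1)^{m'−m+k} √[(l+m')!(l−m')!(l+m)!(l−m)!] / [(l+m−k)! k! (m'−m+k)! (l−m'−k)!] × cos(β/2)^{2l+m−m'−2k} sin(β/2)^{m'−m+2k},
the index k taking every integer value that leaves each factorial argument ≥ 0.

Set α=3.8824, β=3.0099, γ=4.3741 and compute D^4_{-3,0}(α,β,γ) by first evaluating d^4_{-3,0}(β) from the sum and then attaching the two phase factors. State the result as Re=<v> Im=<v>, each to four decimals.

Re=-0.0020 Im=0.0026

D^4_{-3,0}(3.8824,3.0099,4.3741) = e^{-i·-3·3.8824}·d^4_{-3,0}(3.0099)·e^{-i·0·4.3741}. Compute d first:
c=cos(3.0099/2)=0.065799, s=sin(3.0099/2)=0.997833; N=√[1·5040·24·24]=1703.830978
k∈{3,4} keeps every argument non-negative
  k=3: (−1)^0·1703.8310/(144)·0.0658^5·0.9978^3 = +0.000014
  k=4: (−1)^1·1703.8310/(144)·0.0658^3·0.9978^5 = -0.003334
d^4_{-3,0}(3.0099) = +0.000014 -0.003334 = -0.003320
Attach z-rotation phases: D = e^{-i(-3)(3.8824)}·(-0.003320)·e^{-i(0)(4.3741)} = -0.002013+0.002640i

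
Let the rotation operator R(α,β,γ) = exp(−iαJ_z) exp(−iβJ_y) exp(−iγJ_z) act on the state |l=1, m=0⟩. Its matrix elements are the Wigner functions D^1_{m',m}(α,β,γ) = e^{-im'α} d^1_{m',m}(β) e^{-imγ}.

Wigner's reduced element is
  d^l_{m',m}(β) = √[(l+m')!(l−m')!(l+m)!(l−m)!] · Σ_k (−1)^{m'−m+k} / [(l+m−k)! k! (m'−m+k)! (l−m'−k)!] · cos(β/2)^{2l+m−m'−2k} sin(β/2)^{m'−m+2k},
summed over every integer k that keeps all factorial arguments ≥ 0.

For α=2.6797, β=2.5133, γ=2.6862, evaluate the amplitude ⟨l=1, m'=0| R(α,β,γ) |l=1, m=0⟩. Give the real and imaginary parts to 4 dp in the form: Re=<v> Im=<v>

Re=-0.8090 Im=0.0000

First d^1_{0,0}(β=2.5133), then the phase factors e^{-i(0)α} and e^{-i(0)γ}:
Half-angle: c=0.309005, s=0.951061. N=√(1·1·1·1)=1.000000
The bounds max(0,m−m')=0 and min(l+m,l−m')=1 give 2 terms
  k=0: (−1)^0·1.0000/(1)·0.3090^2·0.9511^0 = +0.095484
  k=1: (−1)^1·1.0000/(1)·0.3090^0·0.9511^2 = -0.904516
d^1_{0,0}(2.5133) = +0.095484 -0.904516 = -0.809032
Phases: e^{-i·(0)·2.6797}=+1.000000+0.000000i, e^{-i·(0)·2.6862}=+1.000000+0.000000i ⇒ D=-0.809032+0.000000i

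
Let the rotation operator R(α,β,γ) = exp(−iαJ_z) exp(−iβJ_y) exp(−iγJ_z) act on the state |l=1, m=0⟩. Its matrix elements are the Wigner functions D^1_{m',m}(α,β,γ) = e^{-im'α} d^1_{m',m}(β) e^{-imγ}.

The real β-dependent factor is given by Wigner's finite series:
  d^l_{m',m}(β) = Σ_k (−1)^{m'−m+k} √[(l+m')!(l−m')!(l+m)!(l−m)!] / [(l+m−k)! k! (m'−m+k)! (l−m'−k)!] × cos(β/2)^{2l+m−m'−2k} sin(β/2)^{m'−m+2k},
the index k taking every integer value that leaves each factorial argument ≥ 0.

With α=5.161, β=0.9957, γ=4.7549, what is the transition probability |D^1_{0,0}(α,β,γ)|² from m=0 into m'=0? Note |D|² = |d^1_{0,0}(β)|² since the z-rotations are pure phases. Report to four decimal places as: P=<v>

Split into d^1_{0,0}(β=0.9957) × two z-phases.
With c≡cos(β/2)=0.878611 and s≡sin(β/2)=0.477538, N=[1·1·1·1]^{1/2}=1.000000
Admissible k: 0..1 (factorial args all ≥0)
  k=0: (−1)^0·1.0000/(1)·0.8786^2·0.4775^0 = +0.771958
  k=1: (−1)^1·1.0000/(1)·0.8786^0·0.4775^2 = -0.228042
d^1_{0,0}(0.9957) = +0.771958 -0.228042 = +0.543916
|D^1_{0,0}|² = |d^1_{0,0}(β)|² = (+0.543916)² = 0.295844 (the z-rotation phases have unit modulus)

P=0.2958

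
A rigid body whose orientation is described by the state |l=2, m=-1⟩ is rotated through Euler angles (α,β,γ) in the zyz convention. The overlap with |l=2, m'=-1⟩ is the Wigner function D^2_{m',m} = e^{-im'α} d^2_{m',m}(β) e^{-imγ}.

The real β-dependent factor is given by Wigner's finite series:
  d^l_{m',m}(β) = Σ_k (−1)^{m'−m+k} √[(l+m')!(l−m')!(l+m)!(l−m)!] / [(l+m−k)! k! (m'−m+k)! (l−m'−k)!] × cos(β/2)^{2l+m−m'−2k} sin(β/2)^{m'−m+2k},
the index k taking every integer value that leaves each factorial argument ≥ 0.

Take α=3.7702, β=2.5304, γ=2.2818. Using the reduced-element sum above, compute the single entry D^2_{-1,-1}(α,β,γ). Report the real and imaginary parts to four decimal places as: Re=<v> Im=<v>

Re=-0.2324 Im=0.0547

Split into d^2_{-1,-1}(β=2.5304) × two z-phases.
Half-angle: c=0.300862, s=0.953668. N=√(1·6·1·6)=6.000000
k: max(0,(-1)−(-1))=0 … min(2+(-1),2−(-1))=1
  k=0: (−1)^0·6.0000/(6)·0.3009^4·0.9537^0 = +0.008193
  k=1: (−1)^1·6.0000/(2)·0.3009^2·0.9537^2 = -0.246973
d^2_{-1,-1}(2.5304) = +0.008193 -0.246973 = -0.238780
D = (-0.808847-0.588019i)·(-0.238780)·(-0.652595+0.757707i) = -0.232427+0.054712i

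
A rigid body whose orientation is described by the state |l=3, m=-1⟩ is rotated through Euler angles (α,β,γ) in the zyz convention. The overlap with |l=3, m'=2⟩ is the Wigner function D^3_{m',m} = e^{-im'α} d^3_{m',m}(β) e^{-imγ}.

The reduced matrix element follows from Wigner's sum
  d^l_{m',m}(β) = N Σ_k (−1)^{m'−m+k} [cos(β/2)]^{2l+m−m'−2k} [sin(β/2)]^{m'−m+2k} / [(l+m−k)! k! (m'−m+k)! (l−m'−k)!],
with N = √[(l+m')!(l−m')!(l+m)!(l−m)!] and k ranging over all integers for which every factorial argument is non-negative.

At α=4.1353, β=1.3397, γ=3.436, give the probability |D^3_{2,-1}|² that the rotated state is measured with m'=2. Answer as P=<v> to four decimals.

Split into d^3_{2,-1}(β=1.3397) × two z-phases.
With c≡cos(β/2)=0.783915 and s≡sin(β/2)=0.620868, N=[120·1·2·24]^{1/2}=75.894664
Admissible k: 0..1 (factorial args all ≥0)
  k=0: (−1)^3·75.8947/(12)·0.7839^3·0.6209^3 = -0.729181
  k=1: (−1)^4·75.8947/(24)·0.7839^1·0.6209^5 = +0.228700
d^3_{2,-1}(1.3397) = -0.729181 +0.228700 = -0.500481
|D^3_{2,-1}|² = |d^3_{2,-1}(β)|² = (-0.500481)² = 0.250481 (the z-rotation phases have unit modulus)

P=0.2505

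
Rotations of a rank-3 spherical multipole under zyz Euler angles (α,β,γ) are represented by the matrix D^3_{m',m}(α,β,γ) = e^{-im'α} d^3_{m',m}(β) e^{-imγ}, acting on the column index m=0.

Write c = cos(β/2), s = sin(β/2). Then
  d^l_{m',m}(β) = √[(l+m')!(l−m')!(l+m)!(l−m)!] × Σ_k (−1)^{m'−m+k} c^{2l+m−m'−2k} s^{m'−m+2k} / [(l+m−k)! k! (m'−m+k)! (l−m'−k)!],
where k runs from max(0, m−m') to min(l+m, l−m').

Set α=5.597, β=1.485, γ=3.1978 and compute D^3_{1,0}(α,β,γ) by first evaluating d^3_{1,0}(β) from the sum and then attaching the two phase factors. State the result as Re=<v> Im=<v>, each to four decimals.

D^3_{1,0}(5.597,1.485,3.1978) = e^{-i·1·5.597}·d^3_{1,0}(1.485)·e^{-i·0·3.1978}. Compute d first:
c=cos(1.485/2)=0.736781, s=sin(1.485/2)=0.676132; N=√[24·2·6·6]=41.569219
The bounds max(0,m−m')=0 and min(l+m,l−m')=2 give 3 terms
  k=0: (−1)^1·41.5692/(12)·0.7368^5·0.6761^1 = -0.508526
  k=1: (−1)^2·41.5692/(4)·0.7368^3·0.6761^3 = +1.284756
  k=2: (−1)^3·41.5692/(12)·0.7368^1·0.6761^5 = -0.360650
d^3_{1,0}(1.485) = -0.508526 +1.284756 -0.360650 = +0.415580
Phases: e^{-i·(1)·5.597}=+0.773669+0.633590i, e^{-i·(0)·3.1978}=+1.000000+0.000000i ⇒ D=+0.321522+0.263308i

Re=0.3215 Im=0.2633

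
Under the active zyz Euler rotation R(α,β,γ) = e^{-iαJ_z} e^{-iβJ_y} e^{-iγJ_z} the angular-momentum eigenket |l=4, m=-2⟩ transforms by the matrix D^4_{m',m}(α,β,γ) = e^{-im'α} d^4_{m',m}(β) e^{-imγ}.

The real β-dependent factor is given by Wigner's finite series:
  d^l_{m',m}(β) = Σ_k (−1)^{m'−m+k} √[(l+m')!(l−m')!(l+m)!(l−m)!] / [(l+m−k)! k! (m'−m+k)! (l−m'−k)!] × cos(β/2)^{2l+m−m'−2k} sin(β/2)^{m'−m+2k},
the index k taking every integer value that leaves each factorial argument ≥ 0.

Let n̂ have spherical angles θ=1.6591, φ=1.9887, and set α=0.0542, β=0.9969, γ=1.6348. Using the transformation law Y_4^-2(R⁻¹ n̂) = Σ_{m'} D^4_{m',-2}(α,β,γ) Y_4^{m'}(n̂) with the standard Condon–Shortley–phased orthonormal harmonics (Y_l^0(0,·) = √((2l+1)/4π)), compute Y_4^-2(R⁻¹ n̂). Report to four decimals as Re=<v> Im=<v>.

Need the full column D^4_{m',-2} for m'=−4..4 at α=0.0542, β=0.9969, γ=1.6348.
cos(β/2)=0.878325, sin(β/2)=0.478065
d^4_{-4,-2}: single k=2 term ⇒ +0.555243;  D = -0.522561-0.187681i
d^4_{-3,-2}: k∈[1..2] ⇒ +0.721333 -0.641092 = +0.080241;  D = -0.076877-0.022992i
d^4_{-2,-2}: k∈[0..2] ⇒ +0.354193 -1.259172 +0.466292 = -0.438686;  D = +0.426484+0.102745i
d^4_{-1,-2}: k∈[0..2] ⇒ -0.817915 +1.211551 -0.239284 = +0.154351;  D = -0.151796-0.027969i
d^4_{0,-2}: k∈[0..2] ⇒ +0.995463 -0.786424 +0.087368 = +0.296406;  D = -0.293981-0.037839i
d^4_{1,-2}: k∈[0..2] ⇒ -0.807700 +0.358926 -0.021267 = -0.470041;  D = +0.468761+0.034661i
d^4_{2,-2}: k∈[0..2] ⇒ +0.466292 -0.110513 +0.002728 = +0.358508;  D = -0.358439-0.007029i
d^4_{3,-2}: k∈[0..1] ⇒ -0.189926 +0.018755 = -0.171170;  D = +0.171068-0.005920i
d^4_{4,-2}: single k=0 term ⇒ +0.048731;  D = -0.048539+0.004321i
Y_4^{m'}(θ=1.6591,φ=1.9887) and Σ D·Y over m':
  (-0.5226-0.1877i)·(-0.0438-0.4335i)  (-0.0769-0.0230i)·(-0.1037-0.0340i)  (+0.4265+0.1027i)·(+0.2105-0.2328i)  (-0.1518-0.0280i)·(-0.0497-0.1119i)  (-0.2940-0.0378i)·(+0.2929+0.0000i)  (+0.4688+0.0347i)·(+0.0497-0.1119i)  (-0.3584-0.0070i)·(+0.2105+0.2328i)  (+0.1711-0.0059i)·(+0.1037-0.0340i)  (-0.0485+0.0043i)·(-0.0438+0.4335i)
Y_4^-2(R⁻¹ n̂) = -0.048114+0.006037i

Re=-0.0481 Im=0.0060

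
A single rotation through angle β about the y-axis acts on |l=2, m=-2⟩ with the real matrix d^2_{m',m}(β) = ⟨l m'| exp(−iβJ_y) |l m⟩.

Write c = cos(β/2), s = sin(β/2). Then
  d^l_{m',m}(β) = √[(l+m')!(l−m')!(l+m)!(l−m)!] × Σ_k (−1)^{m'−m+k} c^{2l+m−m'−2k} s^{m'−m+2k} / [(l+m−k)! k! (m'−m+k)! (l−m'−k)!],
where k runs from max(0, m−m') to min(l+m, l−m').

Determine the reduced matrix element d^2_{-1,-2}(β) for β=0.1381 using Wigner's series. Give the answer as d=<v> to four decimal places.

d=-0.1370

d^2_{-1,-2}(β=0.1381) via Wigner's sum:
With c≡cos(β/2)=0.997617 and s≡sin(β/2)=0.068995, N=[1·6·1·24]^{1/2}=12.000000
k: max(0,(-2)−(-1))=0 … min(2+(-2),2−(-1))=0
  k=0: (−1)^1·12.0000/(6)·0.9976^3·0.0690^1 = -0.137006
d^2_{-1,-2}(0.1381) = -0.137006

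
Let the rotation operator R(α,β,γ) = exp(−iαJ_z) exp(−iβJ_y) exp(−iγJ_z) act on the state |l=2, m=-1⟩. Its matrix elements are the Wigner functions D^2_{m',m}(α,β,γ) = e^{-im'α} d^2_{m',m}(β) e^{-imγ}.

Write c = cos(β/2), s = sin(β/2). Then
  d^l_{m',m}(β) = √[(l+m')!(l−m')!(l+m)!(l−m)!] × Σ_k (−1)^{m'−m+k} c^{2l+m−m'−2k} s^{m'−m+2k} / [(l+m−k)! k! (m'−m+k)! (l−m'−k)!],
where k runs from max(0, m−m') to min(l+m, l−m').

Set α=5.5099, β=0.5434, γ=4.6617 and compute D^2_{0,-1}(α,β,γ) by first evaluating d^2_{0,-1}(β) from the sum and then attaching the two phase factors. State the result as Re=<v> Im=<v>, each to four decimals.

Re=0.0275 Im=0.5413

D^2_{0,-1}(5.5099,0.5434,4.6617) = e^{-i·0·5.5099}·d^2_{0,-1}(0.5434)·e^{-i·-1·4.6617}. Compute d first:
With c≡cos(β/2)=0.963316 and s≡sin(β/2)=0.268369, N=[2·2·1·6]^{1/2}=4.898979
k∈{0,1} keeps every argument non-negative
  k=0: (−1)^1·4.8990/(2)·0.9633^3·0.2684^1 = -0.587645
  k=1: (−1)^2·4.8990/(2)·0.9633^1·0.2684^3 = +0.045608
d^2_{0,-1}(0.5434) = -0.587645 +0.045608 = -0.542037
Attach z-rotation phases: D = e^{-i(0)(5.5099)}·(-0.542037)·e^{-i(-1)(4.6617)} = +0.027464+0.541341i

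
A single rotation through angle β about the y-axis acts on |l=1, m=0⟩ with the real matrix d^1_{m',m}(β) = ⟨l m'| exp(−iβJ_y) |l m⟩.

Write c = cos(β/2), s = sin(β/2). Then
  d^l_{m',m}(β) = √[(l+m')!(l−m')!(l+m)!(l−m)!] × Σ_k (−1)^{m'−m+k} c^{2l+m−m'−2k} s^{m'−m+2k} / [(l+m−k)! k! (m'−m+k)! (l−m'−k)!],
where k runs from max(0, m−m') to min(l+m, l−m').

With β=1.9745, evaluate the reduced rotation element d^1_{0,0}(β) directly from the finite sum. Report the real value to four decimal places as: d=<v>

d=-0.3928

d^1_{0,0}(β=1.9745) via Wigner's sum:
With c≡cos(β/2)=0.550987 and s≡sin(β/2)=0.834514, N=[1·1·1·1]^{1/2}=1.000000
The bounds max(0,m−m')=0 and min(l+m,l−m')=1 give 2 terms
  k=0: (−1)^0·1.0000/(1)·0.5510^2·0.8345^0 = +0.303587
  k=1: (−1)^1·1.0000/(1)·0.5510^0·0.8345^2 = -0.696413
d^1_{0,0}(1.9745) = +0.303587 -0.696413 = -0.392827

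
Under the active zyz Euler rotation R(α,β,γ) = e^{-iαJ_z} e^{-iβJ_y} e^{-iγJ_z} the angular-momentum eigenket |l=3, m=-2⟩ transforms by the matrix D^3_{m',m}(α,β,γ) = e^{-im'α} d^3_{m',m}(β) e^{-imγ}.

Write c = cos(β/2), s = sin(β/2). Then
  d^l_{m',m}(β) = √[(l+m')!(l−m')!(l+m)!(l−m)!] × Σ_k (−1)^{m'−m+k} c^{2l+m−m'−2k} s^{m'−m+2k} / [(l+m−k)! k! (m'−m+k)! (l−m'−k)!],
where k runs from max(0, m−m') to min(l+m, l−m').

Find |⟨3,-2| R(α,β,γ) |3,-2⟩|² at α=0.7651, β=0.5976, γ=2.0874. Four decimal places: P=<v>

First d^3_{-2,-2}(β=0.5976), then the phase factors e^{-i(-2)α} and e^{-i(-2)γ}:
c=cos(0.5976/2)=0.955690, s=sin(0.5976/2)=0.294374; N=√[1·120·1·120]=120.000000
k∈{0,1} keeps every argument non-negative
  k=0: (−1)^0·120.0000/(120)·0.9557^6·0.2944^0 = +0.761910
  k=1: (−1)^1·120.0000/(24)·0.9557^4·0.2944^2 = -0.361440
d^3_{-2,-2}(0.5976) = +0.761910 -0.361440 = +0.400469
|D^3_{-2,-2}|² = |d^3_{-2,-2}(β)|² = (+0.400469)² = 0.160376 (the z-rotation phases have unit modulus)

P=0.1604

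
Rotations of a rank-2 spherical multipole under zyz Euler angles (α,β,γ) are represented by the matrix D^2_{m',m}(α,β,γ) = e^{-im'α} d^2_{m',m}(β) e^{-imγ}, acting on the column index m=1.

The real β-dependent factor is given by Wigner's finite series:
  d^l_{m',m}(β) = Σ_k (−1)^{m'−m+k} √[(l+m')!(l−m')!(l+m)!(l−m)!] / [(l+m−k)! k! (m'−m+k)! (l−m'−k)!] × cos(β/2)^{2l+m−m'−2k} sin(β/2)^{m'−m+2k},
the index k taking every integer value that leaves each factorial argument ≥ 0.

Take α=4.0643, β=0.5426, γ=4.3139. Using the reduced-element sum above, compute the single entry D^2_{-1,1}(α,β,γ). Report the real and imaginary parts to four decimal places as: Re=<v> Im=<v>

Re=0.1888 Im=-0.0481

D^2_{-1,1}(4.0643,0.5426,4.3139) = e^{-i·-1·4.0643}·d^2_{-1,1}(0.5426)·e^{-i·1·4.3139}. Compute d first:
c=cos(0.5426/2)=0.963423, s=sin(0.5426/2)=0.267984; N=√[1·6·6·1]=6.000000
Admissible k: 2..3 (factorial args all ≥0)
  k=2: (−1)^0·6.0000/(2)·0.9634^2·0.2680^2 = +0.199974
  k=3: (−1)^1·6.0000/(6)·0.9634^0·0.2680^4 = -0.005157
d^2_{-1,1}(0.5426) = +0.199974 -0.005157 = +0.194817
D = (-0.603664-0.797239i)·(+0.194817)·(-0.388026+0.921648i) = +0.188779-0.048123i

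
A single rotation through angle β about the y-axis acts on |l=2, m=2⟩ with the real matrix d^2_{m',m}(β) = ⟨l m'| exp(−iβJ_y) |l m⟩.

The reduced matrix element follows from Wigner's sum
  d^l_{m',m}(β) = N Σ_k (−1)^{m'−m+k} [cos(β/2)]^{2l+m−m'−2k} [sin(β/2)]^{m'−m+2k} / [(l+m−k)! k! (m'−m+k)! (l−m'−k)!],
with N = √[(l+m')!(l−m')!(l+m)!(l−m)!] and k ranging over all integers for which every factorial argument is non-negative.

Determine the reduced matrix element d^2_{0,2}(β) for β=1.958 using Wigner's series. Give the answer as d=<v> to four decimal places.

d^2_{0,2}(β=1.958) via Wigner's sum:
Half-angle: c=0.557853, s=0.829940. N=√(2·2·24·1)=9.797959
k: max(0,(2)−(0))=2 … min(2+(2),2−(0))=2
  k=2: (−1)^0·9.7980/(4)·0.5579^2·0.8299^2 = +0.525059
d^2_{0,2}(1.958) = +0.525059

d=0.5251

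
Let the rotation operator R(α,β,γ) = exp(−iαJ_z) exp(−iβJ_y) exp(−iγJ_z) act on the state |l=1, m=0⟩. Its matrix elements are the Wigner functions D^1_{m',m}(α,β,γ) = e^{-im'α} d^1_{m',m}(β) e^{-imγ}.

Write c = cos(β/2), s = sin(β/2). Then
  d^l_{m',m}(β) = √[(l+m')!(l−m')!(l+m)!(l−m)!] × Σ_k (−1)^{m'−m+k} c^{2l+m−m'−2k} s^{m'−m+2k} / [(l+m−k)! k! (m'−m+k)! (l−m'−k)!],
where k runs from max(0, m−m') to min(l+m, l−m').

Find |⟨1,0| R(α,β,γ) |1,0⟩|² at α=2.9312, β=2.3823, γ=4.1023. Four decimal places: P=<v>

P=0.5261

D^1_{0,0}(2.9312,2.3823,4.1023) = e^{-i·0·2.9312}·d^1_{0,0}(2.3823)·e^{-i·0·4.1023}. Compute d first:
Half-angle: c=0.370592, s=0.928796. N=√(1·1·1·1)=1.000000
Admissible k: 0..1 (factorial args all ≥0)
  k=0: (−1)^0·1.0000/(1)·0.3706^2·0.9288^0 = +0.137338
  k=1: (−1)^1·1.0000/(1)·0.3706^0·0.9288^2 = -0.862662
d^1_{0,0}(2.3823) = +0.137338 -0.862662 = -0.725323
|D^1_{0,0}|² = |d^1_{0,0}(β)|² = (-0.725323)² = 0.526094 (the z-rotation phases have unit modulus)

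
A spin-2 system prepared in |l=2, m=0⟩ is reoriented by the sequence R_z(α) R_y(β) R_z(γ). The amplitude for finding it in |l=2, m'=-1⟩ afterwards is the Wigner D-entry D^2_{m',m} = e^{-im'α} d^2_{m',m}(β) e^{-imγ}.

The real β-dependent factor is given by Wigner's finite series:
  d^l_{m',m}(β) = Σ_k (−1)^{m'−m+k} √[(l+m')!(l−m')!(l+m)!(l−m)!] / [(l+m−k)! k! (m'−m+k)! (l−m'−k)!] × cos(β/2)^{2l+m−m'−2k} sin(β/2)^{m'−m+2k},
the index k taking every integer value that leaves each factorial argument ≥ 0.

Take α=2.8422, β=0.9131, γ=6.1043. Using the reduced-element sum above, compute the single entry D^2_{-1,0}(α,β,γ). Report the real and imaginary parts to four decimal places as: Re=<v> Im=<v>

First d^2_{-1,0}(β=0.9131), then the phase factors e^{-i(-1)α} and e^{-i(0)γ}:
With c≡cos(β/2)=0.897579 and s≡sin(β/2)=0.440854, N=[1·6·2·2]^{1/2}=4.898979
Admissible k: 1..2 (factorial args all ≥0)
  k=1: (−1)^0·4.8990/(2)·0.8976^3·0.4409^1 = +0.780887
  k=2: (−1)^1·4.8990/(2)·0.8976^1·0.4409^3 = -0.188379
d^2_{-1,0}(0.9131) = +0.780887 -0.188379 = +0.592508
Phases: e^{-i·(-1)·2.8422}=-0.955516+0.294940i, e^{-i·(0)·6.1043}=+1.000000+0.000000i ⇒ D=-0.566151+0.174754i

Re=-0.5662 Im=0.1748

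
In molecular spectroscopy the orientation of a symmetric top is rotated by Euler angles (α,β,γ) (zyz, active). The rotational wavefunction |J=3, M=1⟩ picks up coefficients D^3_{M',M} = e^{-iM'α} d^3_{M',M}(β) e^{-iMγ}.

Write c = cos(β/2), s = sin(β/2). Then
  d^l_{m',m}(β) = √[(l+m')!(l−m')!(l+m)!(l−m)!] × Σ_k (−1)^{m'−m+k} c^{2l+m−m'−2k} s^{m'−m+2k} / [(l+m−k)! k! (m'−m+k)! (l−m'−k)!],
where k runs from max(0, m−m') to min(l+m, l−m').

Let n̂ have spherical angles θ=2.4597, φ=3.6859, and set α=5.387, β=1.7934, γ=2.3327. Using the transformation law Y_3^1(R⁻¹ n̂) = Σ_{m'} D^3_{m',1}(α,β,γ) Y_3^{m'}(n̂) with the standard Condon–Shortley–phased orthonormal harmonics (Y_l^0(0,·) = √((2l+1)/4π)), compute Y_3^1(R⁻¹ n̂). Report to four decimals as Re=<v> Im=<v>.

Need the full column D^3_{m',1} for m'=−3..3 at α=5.387, β=1.7934, γ=2.3327.
cos(β/2)=0.624192, sin(β/2)=0.781271
d^3_{-3,1}: single k=4 term ⇒ +0.562198;  D = +0.170896+0.535594i
d^3_{-2,1}: k∈[3..4] ⇒ +0.733482 -0.574549 = +0.158932;  D = -0.088069+0.132300i
d^3_{-1,1}: k∈[2..4] ⇒ +0.555938 -1.161270 +0.227411 = -0.377921;  D = +0.376482-0.032948i
d^3_{0,1}: k∈[1..3] ⇒ +0.256438 -1.205234 +0.629387 = -0.319409;  D = +0.220488+0.231099i
d^3_{1,1}: k∈[0..2] ⇒ +0.059144 -0.741251 +0.870953 = +0.188845;  D = +0.025282-0.187145i
d^3_{2,1}: k∈[0..1] ⇒ -0.234095 +0.733482 = +0.499387;  D = +0.428244-0.256894i
d^3_{3,1}: single k=0 term ⇒ +0.358857;  D = +0.336374+0.125023i
Y_3^{m'}(θ=2.4597,φ=3.6859) and Σ D·Y over m':
  (+0.1709+0.5356i)·(+0.0065+0.1043i)  (-0.0881+0.1323i)·(-0.1462+0.2792i)  (+0.3765-0.0329i)·(-0.3509+0.2124i)  (+0.2205+0.2311i)·(-0.0040+0.0000i)  (+0.0253-0.1871i)·(+0.3509+0.2124i)  (+0.4282-0.2569i)·(-0.1462-0.2792i)  (+0.3364+0.1250i)·(-0.0065+0.1043i)
Y_3^1(R⁻¹ n̂) = -0.305722-0.040120i

Re=-0.3057 Im=-0.0401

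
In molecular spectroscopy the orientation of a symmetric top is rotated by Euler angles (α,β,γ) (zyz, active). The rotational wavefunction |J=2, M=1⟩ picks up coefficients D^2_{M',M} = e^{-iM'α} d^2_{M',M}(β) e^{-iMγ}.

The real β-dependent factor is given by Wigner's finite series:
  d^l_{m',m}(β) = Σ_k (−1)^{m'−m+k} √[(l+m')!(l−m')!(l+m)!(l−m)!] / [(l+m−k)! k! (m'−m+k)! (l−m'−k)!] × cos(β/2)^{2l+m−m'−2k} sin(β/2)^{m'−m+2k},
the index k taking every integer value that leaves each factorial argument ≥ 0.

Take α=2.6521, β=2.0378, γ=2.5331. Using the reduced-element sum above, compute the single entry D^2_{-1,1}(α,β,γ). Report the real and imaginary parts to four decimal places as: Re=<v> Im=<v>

D^2_{-1,1}(2.6521,2.0378,2.5331) = e^{-i·-1·2.6521}·d^2_{-1,1}(2.0378)·e^{-i·1·2.5331}. Compute d first:
Half-angle: c=0.524303, s=0.851532. N=√(1·6·6·1)=6.000000
The bounds max(0,m−m')=2 and min(l+m,l−m')=3 give 2 terms
  k=2: (−1)^0·6.0000/(2)·0.5243^2·0.8515^2 = +0.597981
  k=3: (−1)^1·6.0000/(6)·0.5243^0·0.8515^4 = -0.525779
d^2_{-1,1}(2.0378) = +0.597981 -0.525779 = +0.072202
D = (-0.882572+0.470178i)·(+0.072202)·(-0.820511-0.571631i) = +0.071691+0.008572i

Re=0.0717 Im=0.0086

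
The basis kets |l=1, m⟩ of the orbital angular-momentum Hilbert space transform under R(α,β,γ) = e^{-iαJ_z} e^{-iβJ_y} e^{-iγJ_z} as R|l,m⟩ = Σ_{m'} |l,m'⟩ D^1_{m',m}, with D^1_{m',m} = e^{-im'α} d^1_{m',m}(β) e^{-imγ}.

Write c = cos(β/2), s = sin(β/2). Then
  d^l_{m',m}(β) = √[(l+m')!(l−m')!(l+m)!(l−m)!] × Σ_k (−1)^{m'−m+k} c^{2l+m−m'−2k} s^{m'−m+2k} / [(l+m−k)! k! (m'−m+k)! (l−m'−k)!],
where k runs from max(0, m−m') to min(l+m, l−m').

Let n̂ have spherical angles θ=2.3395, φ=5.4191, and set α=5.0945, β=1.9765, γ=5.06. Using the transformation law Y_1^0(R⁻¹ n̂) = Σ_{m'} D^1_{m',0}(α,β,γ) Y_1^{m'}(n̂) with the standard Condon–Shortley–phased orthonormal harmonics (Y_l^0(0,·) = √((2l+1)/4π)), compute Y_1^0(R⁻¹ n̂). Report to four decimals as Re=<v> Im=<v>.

Need the full column D^1_{m',0} for m'=−1..1 at α=5.0945, β=1.9765, γ=5.06.
cos(β/2)=0.550152, sin(β/2)=0.835064
d^1_{-1,0}: single k=1 term ⇒ +0.649707;  D = +0.242263-0.602850i
d^1_{0,0}: k∈[0..1] ⇒ +0.302667 -0.697333 = -0.394665;  D = -0.394665+0.000000i
d^1_{1,0}: single k=0 term ⇒ -0.649707;  D = -0.242263-0.602850i
Y_1^{m'}(θ=2.3395,φ=5.4191) and Σ D·Y over m':
  (+0.2423-0.6029i)·(+0.1613+0.1889i)  (-0.3947+0.0000i)·(-0.3397+0.0000i)  (-0.2423-0.6029i)·(-0.1613+0.1889i)
Y_1^0(R⁻¹ n̂) = +0.439911+0.000000i

Re=0.4399 Im=0.0000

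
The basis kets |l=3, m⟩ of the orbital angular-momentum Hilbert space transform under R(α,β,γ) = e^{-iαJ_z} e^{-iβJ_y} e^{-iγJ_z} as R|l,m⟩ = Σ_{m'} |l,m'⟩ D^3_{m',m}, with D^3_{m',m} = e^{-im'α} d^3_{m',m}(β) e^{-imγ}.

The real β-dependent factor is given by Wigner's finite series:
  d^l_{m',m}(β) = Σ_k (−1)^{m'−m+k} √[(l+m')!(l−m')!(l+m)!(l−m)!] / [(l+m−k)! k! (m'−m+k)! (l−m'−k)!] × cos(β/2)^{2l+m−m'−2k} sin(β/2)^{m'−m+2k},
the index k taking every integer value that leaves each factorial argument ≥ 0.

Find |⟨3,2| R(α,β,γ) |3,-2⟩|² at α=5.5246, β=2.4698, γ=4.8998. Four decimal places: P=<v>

P=0.0765

Split into d^3_{2,-2}(β=2.4698) × two z-phases.
c=cos(2.4698/2)=0.329616, s=sin(2.4698/2)=0.944115; N=√[120·1·1·120]=120.000000
k: max(0,(-2)−(2))=0 … min(3+(-2),3−(2))=1
  k=0: (−1)^4·120.0000/(24)·0.3296^2·0.9441^4 = +0.431604
  k=1: (−1)^5·120.0000/(120)·0.3296^0·0.9441^6 = -0.708190
d^3_{2,-2}(2.4698) = +0.431604 -0.708190 = -0.276587
|D^3_{2,-2}|² = |d^3_{2,-2}(β)|² = (-0.276587)² = 0.076500 (the z-rotation phases have unit modulus)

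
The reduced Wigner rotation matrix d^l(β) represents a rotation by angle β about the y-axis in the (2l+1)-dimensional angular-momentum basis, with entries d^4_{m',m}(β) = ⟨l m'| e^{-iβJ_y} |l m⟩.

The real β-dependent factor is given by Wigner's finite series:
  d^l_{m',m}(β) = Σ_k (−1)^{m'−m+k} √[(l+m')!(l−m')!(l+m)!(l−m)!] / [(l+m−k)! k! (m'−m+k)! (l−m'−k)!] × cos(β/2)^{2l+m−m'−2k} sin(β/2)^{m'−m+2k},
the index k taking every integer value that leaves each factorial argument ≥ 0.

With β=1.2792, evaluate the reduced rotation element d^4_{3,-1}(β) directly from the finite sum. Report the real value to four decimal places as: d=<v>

d=0.4647

d^4_{3,-1}(β=1.2792) via Wigner's sum:
c=cos(1.2792/2)=0.802335, s=sin(1.2792/2)=0.596875; N=√[5040·1·6·120]=1904.940944
k∈{0,1} keeps every argument non-negative
  k=0: (−1)^4·1904.9409/(144)·0.8023^4·0.5969^4 = +0.695782
  k=1: (−1)^5·1904.9409/(240)·0.8023^2·0.5969^6 = -0.231036
d^4_{3,-1}(1.2792) = +0.695782 -0.231036 = +0.464746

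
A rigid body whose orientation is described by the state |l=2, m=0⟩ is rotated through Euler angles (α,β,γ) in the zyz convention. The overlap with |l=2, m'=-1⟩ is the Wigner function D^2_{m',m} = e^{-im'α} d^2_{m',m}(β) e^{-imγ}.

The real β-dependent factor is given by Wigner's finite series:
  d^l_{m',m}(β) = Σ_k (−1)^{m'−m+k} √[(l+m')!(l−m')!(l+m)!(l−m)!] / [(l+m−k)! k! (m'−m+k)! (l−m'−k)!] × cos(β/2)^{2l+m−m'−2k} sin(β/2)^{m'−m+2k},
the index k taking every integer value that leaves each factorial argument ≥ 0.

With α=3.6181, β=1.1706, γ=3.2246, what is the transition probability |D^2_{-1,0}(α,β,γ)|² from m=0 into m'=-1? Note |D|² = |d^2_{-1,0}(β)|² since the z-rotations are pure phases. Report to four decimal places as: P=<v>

P=0.1931

D^2_{-1,0}(3.6181,1.1706,3.2246) = e^{-i·-1·3.6181}·d^2_{-1,0}(1.1706)·e^{-i·0·3.2246}. Compute d first:
c=cos(1.1706/2)=0.833546, s=sin(1.1706/2)=0.552449; N=√[1·6·2·2]=4.898979
Admissible k: 1..2 (factorial args all ≥0)
  k=1: (−1)^0·4.8990/(2)·0.8335^3·0.5524^1 = +0.783714
  k=2: (−1)^1·4.8990/(2)·0.8335^1·0.5524^3 = -0.344257
d^2_{-1,0}(1.1706) = +0.783714 -0.344257 = +0.439457
|D^2_{-1,0}|² = |d^2_{-1,0}(β)|² = (+0.439457)² = 0.193122 (the z-rotation phases have unit modulus)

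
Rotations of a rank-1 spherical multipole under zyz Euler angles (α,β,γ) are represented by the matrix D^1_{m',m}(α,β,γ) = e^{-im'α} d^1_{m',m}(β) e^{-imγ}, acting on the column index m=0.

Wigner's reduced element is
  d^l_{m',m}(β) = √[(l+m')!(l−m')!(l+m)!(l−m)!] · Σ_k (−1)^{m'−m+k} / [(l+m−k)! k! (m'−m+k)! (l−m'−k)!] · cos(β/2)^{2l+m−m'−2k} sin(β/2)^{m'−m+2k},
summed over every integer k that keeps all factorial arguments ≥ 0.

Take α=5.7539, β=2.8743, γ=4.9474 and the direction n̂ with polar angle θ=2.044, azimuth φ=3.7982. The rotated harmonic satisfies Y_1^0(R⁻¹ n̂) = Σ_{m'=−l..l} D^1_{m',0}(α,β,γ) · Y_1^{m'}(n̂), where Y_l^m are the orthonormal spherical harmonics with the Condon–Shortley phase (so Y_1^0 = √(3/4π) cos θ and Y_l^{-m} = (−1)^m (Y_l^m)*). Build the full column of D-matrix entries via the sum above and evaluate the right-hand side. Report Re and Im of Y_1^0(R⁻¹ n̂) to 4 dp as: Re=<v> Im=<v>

Re=0.1716 Im=0.0000

Need the full column D^1_{m',0} for m'=−1..1 at α=5.7539, β=2.8743, γ=4.9474.
cos(β/2)=0.133249, sin(β/2)=0.991083
d^1_{-1,0}: single k=1 term ⇒ +0.186762;  D = +0.161207-0.094299i
d^1_{0,0}: k∈[0..1] ⇒ +0.017755 -0.982245 = -0.964489;  D = -0.964489+0.000000i
d^1_{1,0}: single k=0 term ⇒ -0.186762;  D = -0.161207-0.094299i
Y_1^{m'}(θ=2.044,φ=3.7982) and Σ D·Y over m':
  (+0.1612-0.0943i)·(-0.2436+0.1877i)  (-0.9645+0.0000i)·(-0.2227+0.0000i)  (-0.1612-0.0943i)·(+0.2436+0.1877i)
Y_1^0(R⁻¹ n̂) = +0.171639+0.000000i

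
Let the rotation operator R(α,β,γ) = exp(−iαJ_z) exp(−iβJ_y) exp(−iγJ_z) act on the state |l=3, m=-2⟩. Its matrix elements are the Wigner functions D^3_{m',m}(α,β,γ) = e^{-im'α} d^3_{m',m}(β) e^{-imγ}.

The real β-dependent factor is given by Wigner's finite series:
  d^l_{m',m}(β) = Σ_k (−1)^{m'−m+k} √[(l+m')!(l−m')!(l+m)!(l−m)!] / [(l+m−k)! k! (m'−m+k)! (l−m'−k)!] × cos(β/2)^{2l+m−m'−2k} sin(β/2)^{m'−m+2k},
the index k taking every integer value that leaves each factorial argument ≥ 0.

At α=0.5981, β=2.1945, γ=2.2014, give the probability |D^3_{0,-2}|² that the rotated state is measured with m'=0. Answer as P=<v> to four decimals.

P=0.2777

Split into d^3_{0,-2}(β=2.1945) × two z-phases.
With c≡cos(β/2)=0.456045 and s≡sin(β/2)=0.889957, N=[6·6·1·120]^{1/2}=65.726707
k∈{0,1} keeps every argument non-negative
  k=0: (−1)^2·65.7267/(12)·0.4560^4·0.8900^2 = +0.187642
  k=1: (−1)^3·65.7267/(12)·0.4560^2·0.8900^4 = -0.714581
d^3_{0,-2}(2.1945) = +0.187642 -0.714581 = -0.526940
|D^3_{0,-2}|² = |d^3_{0,-2}(β)|² = (-0.526940)² = 0.277665 (the z-rotation phases have unit modulus)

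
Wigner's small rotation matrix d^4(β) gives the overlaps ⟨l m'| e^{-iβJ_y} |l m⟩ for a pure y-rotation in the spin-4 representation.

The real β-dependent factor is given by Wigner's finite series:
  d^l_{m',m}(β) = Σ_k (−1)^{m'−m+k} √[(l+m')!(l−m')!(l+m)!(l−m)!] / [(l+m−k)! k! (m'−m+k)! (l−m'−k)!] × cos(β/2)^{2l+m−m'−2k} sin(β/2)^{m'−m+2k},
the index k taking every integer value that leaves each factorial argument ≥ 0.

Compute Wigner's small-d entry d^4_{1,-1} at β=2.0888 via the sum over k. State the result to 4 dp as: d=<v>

d^4_{1,-1}(β=2.0888) via Wigner's sum:
c=cos(2.0888/2)=0.502421, s=sin(2.0888/2)=0.864623; N=√[120·6·6·120]=720.000000
k: max(0,(-1)−(1))=0 … min(4+(-1),4−(1))=3
  k=0: (−1)^2·720.0000/(72)·0.5024^6·0.8646^2 = +0.120243
  k=1: (−1)^3·720.0000/(24)·0.5024^4·0.8646^4 = -1.068315
  k=2: (−1)^4·720.0000/(48)·0.5024^2·0.8646^6 = +1.581932
  k=3: (−1)^5·720.0000/(720)·0.5024^0·0.8646^8 = -0.312331
d^4_{1,-1}(2.0888) = +0.120243 -1.068315 +1.581932 -0.312331 = +0.321529

d=0.3215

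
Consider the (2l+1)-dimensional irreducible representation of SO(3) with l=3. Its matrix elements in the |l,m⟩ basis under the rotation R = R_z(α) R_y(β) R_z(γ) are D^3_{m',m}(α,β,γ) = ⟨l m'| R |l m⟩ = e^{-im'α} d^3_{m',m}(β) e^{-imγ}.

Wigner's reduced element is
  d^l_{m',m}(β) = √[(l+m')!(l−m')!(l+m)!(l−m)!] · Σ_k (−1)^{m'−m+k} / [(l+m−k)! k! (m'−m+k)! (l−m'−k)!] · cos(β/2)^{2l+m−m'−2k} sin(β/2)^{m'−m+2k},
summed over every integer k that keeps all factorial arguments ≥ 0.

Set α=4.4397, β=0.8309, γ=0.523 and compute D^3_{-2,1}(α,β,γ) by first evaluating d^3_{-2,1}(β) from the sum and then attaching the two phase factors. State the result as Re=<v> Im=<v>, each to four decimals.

Re=-0.1384 Im=0.2520

First d^3_{-2,1}(β=0.8309), then the phase factors e^{-i(-2)α} and e^{-i(1)γ}:
With c≡cos(β/2)=0.914935 and s≡sin(β/2)=0.403602, N=[1·120·24·2]^{1/2}=75.894664
k∈{3,4} keeps every argument non-negative
  k=3: (−1)^0·75.8947/(12)·0.9149^3·0.4036^3 = +0.318463
  k=4: (−1)^1·75.8947/(24)·0.9149^1·0.4036^5 = -0.030985
d^3_{-2,1}(0.8309) = +0.318463 -0.030985 = +0.287478
Phases: e^{-i·(-2)·4.4397}=-0.854931+0.518741i, e^{-i·(1)·0.523}=+0.866325-0.499481i ⇒ D=-0.138434+0.251952i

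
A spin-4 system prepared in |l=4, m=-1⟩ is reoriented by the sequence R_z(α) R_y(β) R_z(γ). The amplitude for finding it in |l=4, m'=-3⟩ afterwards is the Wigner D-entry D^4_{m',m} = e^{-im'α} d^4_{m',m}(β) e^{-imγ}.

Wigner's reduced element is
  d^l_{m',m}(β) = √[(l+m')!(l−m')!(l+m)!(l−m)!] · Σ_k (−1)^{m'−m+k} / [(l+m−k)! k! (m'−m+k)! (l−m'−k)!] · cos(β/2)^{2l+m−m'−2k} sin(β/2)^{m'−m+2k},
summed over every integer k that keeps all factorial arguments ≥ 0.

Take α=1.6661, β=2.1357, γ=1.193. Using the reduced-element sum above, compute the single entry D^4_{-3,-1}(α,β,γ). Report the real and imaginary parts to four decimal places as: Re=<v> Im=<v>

Split into d^4_{-3,-1}(β=2.1357) × two z-phases.
c=cos(2.1357/2)=0.482009, s=sin(2.1357/2)=0.876166; N=√[1·5040·6·120]=1904.940944
k∈{2,3} keeps every argument non-negative
  k=2: (−1)^0·1904.9409/(240)·0.4820^6·0.8762^2 = +0.076414
  k=3: (−1)^1·1904.9409/(144)·0.4820^4·0.8762^4 = -0.420810
d^4_{-3,-1}(2.1357) = +0.076414 -0.420810 = -0.344396
D = (+0.282032-0.959405i)·(-0.344396)·(+0.368873+0.929480i) = -0.342943+0.031600i

Re=-0.3429 Im=0.0316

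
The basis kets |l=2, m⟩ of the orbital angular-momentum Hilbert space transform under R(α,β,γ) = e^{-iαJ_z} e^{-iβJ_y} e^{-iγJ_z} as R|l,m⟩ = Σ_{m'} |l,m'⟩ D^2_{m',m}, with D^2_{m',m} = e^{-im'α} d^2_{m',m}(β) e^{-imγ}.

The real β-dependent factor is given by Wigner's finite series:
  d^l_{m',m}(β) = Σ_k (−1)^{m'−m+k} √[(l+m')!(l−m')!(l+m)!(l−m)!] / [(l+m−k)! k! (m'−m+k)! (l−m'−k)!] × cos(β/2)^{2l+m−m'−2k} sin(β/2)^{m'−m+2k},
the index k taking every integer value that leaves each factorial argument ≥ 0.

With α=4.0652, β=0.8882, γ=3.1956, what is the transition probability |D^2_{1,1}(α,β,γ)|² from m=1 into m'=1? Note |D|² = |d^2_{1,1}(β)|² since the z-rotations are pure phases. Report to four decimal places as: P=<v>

P=0.0455

First d^2_{1,1}(β=0.8882), then the phase factors e^{-i(1)α} and e^{-i(1)γ}:
c=cos(0.8882/2)=0.902998, s=sin(0.8882/2)=0.429645; N=√[6·1·6·1]=6.000000
k∈{0,1} keeps every argument non-negative
  k=0: (−1)^0·6.0000/(6)·0.9030^4·0.4296^0 = +0.664885
  k=1: (−1)^1·6.0000/(2)·0.9030^2·0.4296^2 = -0.451559
d^2_{1,1}(0.8882) = +0.664885 -0.451559 = +0.213326
|D^2_{1,1}|² = |d^2_{1,1}(β)|² = (+0.213326)² = 0.045508 (the z-rotation phases have unit modulus)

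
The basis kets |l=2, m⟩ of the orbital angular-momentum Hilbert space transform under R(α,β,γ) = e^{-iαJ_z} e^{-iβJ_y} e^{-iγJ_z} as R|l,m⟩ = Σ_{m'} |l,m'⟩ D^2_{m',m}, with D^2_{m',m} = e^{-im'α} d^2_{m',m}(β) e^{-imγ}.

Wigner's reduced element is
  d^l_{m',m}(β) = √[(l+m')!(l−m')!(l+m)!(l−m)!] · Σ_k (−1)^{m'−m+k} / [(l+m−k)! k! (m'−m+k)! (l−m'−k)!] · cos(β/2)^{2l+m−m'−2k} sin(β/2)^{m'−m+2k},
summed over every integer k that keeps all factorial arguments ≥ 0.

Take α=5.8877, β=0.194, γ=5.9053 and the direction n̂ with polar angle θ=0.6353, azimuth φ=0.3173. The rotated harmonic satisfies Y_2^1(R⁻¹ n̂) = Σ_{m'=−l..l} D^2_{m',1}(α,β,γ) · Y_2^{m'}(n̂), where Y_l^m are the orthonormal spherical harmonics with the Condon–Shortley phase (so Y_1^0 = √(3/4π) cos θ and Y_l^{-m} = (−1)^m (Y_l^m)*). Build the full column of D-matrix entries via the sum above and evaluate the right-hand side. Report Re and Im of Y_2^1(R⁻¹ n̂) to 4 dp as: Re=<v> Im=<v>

Need the full column D^2_{m',1} for m'=−2..2 at α=5.8877, β=0.194, γ=5.9053.
cos(β/2)=0.995299, sin(β/2)=0.096848
d^2_{-2,1}: single k=3 term ⇒ +0.001808;  D = +0.001656-0.000726i
d^2_{-1,1}: k∈[2..3] ⇒ +0.027875 -0.000088 = +0.027787;  D = +0.027782-0.000489i
d^2_{0,1}: k∈[1..2] ⇒ +0.233898 -0.002215 = +0.231684;  D = +0.215338+0.085481i
d^2_{1,1}: k∈[0..1] ⇒ +0.981329 -0.027875 = +0.953454;  D = +0.682254+0.666037i
d^2_{2,1}: single k=0 term ⇒ -0.190977;  D = -0.074711-0.175757i
Y_2^{m'}(θ=0.6353,φ=0.3173) and Σ D·Y over m':
  (+0.0017-0.0007i)·(+0.1095-0.0806i)  (+0.0278-0.0005i)·(+0.3506-0.1151i)  (+0.2153+0.0855i)·(+0.2976+0.0000i)  (+0.6823+0.6660i)·(-0.3506-0.1151i)  (-0.0747-0.1758i)·(+0.1095+0.0806i)
Y_2^1(R⁻¹ n̂) = -0.082626-0.315468i

Re=-0.0826 Im=-0.3155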